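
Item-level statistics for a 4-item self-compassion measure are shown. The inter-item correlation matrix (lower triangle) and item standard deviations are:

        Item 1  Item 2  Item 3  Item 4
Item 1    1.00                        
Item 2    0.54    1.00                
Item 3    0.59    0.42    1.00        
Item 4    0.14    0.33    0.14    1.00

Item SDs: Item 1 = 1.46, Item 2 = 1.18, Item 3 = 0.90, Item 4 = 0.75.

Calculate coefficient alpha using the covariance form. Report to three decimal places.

Σσ²ᵢ = 1.46² + 1.18² + 0.90² + 0.75² = 4.8965
Covariances σ_ij = r_ij · s_i · s_j:
  σ(Item 1,Item 2) = 0.54 × 1.46 × 1.18 = 0.9303
  σ(Item 1,Item 3) = 0.59 × 1.46 × 0.90 = 0.7753
  σ(Item 1,Item 4) = 0.14 × 1.46 × 0.75 = 0.1533
  σ(Item 2,Item 3) = 0.42 × 1.18 × 0.90 = 0.4460
  σ(Item 2,Item 4) = 0.33 × 1.18 × 0.75 = 0.2921
  σ(Item 3,Item 4) = 0.14 × 0.90 × 0.75 = 0.0945
σ²_T = Σσ²ᵢ + 2·Σσ_ij = 4.8965 + 2 × 2.6915 = 10.2795
α = (4/3)·(1 − 4.8965/10.2795) = 0.698

α = 0.698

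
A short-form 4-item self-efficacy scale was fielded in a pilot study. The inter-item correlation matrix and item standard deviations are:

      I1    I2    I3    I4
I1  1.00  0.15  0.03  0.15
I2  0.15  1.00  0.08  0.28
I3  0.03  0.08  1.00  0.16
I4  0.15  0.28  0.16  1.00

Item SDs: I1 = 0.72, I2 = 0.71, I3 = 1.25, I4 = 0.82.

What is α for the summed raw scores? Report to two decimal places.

Σσ²ᵢ = 0.72² + 0.71² + 1.25² + 0.82² = 3.2574
Covariances σ_ij = r_ij · s_i · s_j:
  σ(I1,I2) = 0.15 × 0.72 × 0.71 = 0.0767
  σ(I1,I3) = 0.03 × 0.72 × 1.25 = 0.0270
  σ(I1,I4) = 0.15 × 0.72 × 0.82 = 0.0886
  σ(I2,I3) = 0.08 × 0.71 × 1.25 = 0.0710
  σ(I2,I4) = 0.28 × 0.71 × 0.82 = 0.1630
  σ(I3,I4) = 0.16 × 1.25 × 0.82 = 0.1640
σ²_T = Σσ²ᵢ + 2·Σσ_ij = 3.2574 + 2 × 0.5903 = 4.4380
α = (4/3)·(1 − 3.2574/4.4380) = 0.35

α = 0.35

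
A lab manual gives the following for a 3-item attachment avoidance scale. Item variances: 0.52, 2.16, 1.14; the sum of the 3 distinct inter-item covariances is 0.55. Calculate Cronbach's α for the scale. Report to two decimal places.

Σσᵢ² = 0.52 + 2.16 + 1.14 = 3.82
Sum of distinct covariances = 0.55
σ²_total = Σσᵢ² + 2·Σcov = 3.82 + 2 × 0.55 = 4.92
α = (3/2)·(1 − 3.82/4.92) = 0.34

α = 0.34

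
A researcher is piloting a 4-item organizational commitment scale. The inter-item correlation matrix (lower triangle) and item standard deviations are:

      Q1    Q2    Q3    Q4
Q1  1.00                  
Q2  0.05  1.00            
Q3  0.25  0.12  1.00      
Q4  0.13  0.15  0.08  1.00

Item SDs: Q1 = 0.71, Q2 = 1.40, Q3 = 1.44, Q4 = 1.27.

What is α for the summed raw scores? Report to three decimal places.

Σσ²ᵢ = 0.71² + 1.40² + 1.44² + 1.27² = 6.1506
Covariances σ_ij = r_ij · s_i · s_j:
  σ(Q1,Q2) = 0.05 × 0.71 × 1.40 = 0.0497
  σ(Q1,Q3) = 0.25 × 0.71 × 1.44 = 0.2556
  σ(Q1,Q4) = 0.13 × 0.71 × 1.27 = 0.1172
  σ(Q2,Q3) = 0.12 × 1.40 × 1.44 = 0.2419
  σ(Q2,Q4) = 0.15 × 1.40 × 1.27 = 0.2667
  σ(Q3,Q4) = 0.08 × 1.44 × 1.27 = 0.1463
σ²_T = Σσ²ᵢ + 2·Σσ_ij = 6.1506 + 2 × 1.0774 = 8.3054
α = (4/3)·(1 − 6.1506/8.3054) = 0.346

α = 0.346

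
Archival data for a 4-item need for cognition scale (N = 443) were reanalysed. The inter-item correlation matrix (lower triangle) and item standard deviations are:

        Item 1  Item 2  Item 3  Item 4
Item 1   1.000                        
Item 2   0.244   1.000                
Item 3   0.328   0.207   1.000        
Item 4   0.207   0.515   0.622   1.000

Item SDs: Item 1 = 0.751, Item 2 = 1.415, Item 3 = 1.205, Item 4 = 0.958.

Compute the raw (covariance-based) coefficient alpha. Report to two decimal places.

Σσ²ᵢ = 0.751² + 1.415² + 1.205² + 0.958² = 4.9360
Covariances σ_ij = r_ij · s_i · s_j:
  σ(Item 1,Item 2) = 0.244 × 0.751 × 1.415 = 0.2593
  σ(Item 1,Item 3) = 0.328 × 0.751 × 1.205 = 0.2968
  σ(Item 1,Item 4) = 0.207 × 0.751 × 0.958 = 0.1489
  σ(Item 2,Item 3) = 0.207 × 1.415 × 1.205 = 0.3530
  σ(Item 2,Item 4) = 0.515 × 1.415 × 0.958 = 0.6981
  σ(Item 3,Item 4) = 0.622 × 1.205 × 0.958 = 0.7180
σ²_T = Σσ²ᵢ + 2·Σσ_ij = 4.9360 + 2 × 2.4741 = 9.8842
α = (4/3)·(1 − 4.9360/9.8842) = 0.67

α = 0.67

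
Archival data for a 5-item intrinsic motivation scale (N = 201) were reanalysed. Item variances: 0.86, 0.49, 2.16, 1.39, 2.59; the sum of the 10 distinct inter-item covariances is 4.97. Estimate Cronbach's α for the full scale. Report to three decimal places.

α = 0.713

Σσᵢ² = 0.86 + 0.49 + 2.16 + 1.39 + 2.59 = 7.49
Sum of distinct covariances = 4.97
Var(T) = Σσᵢ² + 2·Σcov = 7.49 + 2 × 4.97 = 17.43
α = (5/4)·(1 − 7.49/17.43) = 0.713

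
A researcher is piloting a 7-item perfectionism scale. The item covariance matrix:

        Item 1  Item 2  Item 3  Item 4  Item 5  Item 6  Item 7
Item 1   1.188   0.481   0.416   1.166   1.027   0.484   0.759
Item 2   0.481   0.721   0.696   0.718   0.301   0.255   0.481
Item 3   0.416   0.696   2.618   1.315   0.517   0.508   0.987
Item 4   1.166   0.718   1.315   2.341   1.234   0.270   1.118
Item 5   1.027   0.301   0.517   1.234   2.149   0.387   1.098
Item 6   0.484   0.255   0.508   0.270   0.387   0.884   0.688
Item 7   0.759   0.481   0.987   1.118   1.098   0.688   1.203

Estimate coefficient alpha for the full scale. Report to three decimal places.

Σσᵢ² = 1.188 + 0.721 + 2.618 + 2.341 + 2.149 + 0.884 + 1.203 = 11.104
Sum of off-diagonal covariances = 14.906
σ²_total = 11.104 + 2 × 14.906 = 40.916
α = (k/(k−1))·(1 − Σσᵢ²/σ²_total) = (7/6)·(1 − 11.104/40.916) = 0.850

α = 0.850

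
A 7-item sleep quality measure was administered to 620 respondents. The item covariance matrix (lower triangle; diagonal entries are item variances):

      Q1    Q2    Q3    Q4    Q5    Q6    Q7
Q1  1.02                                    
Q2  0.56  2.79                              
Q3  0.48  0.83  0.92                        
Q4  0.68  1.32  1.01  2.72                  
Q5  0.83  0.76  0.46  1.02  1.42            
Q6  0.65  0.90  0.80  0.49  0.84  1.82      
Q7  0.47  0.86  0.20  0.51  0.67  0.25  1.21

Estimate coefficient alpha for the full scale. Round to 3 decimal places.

α = 0.829

Σσᵢ² = 1.02 + 2.79 + 0.92 + 2.72 + 1.42 + 1.82 + 1.21 = 11.90
Σ_{i<j} σ_ij = 14.59
Var(T) = 11.90 + 2 × 14.59 = 41.08
α = (k/(k−1))·(1 − Σσᵢ²/Var(T)) = (7/6)·(1 − 11.90/41.08) = 0.829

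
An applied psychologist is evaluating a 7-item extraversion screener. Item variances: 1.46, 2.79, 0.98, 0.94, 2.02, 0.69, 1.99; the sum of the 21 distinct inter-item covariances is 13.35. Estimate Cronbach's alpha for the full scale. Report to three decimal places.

Σσᵢ² = 1.46 + 2.79 + 0.98 + 0.94 + 2.02 + 0.69 + 1.99 = 10.87
Sum of distinct covariances = 13.35
total variance = Σσᵢ² + 2·Σcov = 10.87 + 2 × 13.35 = 37.57
α = (7/6)·(1 − 10.87/37.57) = 0.829

α = 0.829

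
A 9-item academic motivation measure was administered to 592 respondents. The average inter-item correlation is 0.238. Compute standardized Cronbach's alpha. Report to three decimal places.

Standardized α = k·r̄ / (1 + (k−1)·r̄) = 9 × 0.238 / (1 + 8 × 0.238)
  = 2.1420 / 2.9040 = 0.738

standardized Cronbach's alpha = 0.738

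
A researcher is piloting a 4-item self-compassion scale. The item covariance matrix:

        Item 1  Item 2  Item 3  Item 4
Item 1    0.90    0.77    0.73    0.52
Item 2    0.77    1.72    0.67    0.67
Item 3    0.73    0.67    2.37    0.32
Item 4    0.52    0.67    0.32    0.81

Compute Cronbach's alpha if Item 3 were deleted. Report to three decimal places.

Remaining items: Item 1, Item 2, Item 4 (k = 3).
ΣVar(i) = 0.90 + 1.72 + 0.81 = 3.43
σ²_T = 3.43 + 2 × 1.96 = 7.35
α (item deleted) = (3/2)·(1 − 3.43/7.35) = 0.800

Cronbach's alpha = 0.800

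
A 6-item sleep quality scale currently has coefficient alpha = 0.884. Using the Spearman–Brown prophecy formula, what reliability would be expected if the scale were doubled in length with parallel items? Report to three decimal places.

Length factor m = 2
α' = m·α / (1 + (m−1)·α)
   = 2 × 0.884 / (1 + (2 − 1) × 0.884)
   = 1.7680 / 1.8840 = 0.938

predicted reliability = 0.938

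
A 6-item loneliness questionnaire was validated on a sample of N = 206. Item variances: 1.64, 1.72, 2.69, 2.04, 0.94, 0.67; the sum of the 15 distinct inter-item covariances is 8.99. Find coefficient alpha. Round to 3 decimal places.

Σσ²ᵢ = 1.64 + 1.72 + 2.69 + 2.04 + 0.94 + 0.67 = 9.70
Sum of distinct covariances = 8.99
Var(T) = Σσ²ᵢ + 2·Σcov = 9.70 + 2 × 8.99 = 27.68
α = (6/5)·(1 − 9.70/27.68) = 0.779

α = 0.779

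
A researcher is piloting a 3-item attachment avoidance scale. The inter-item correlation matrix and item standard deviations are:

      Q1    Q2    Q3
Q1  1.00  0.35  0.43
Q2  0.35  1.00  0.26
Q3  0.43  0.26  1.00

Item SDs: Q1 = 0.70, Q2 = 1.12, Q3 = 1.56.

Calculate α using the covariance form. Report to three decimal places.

α = 0.547

Σσ²ᵢ = 0.70² + 1.12² + 1.56² = 4.1780
Covariances σ_ij = r_ij · s_i · s_j:
  σ(Q1,Q2) = 0.35 × 0.70 × 1.12 = 0.2744
  σ(Q1,Q3) = 0.43 × 0.70 × 1.56 = 0.4696
  σ(Q2,Q3) = 0.26 × 1.12 × 1.56 = 0.4543
σ²_T = Σσ²ᵢ + 2·Σσ_ij = 4.1780 + 2 × 1.1983 = 6.5746
α = (3/2)·(1 − 4.1780/6.5746) = 0.547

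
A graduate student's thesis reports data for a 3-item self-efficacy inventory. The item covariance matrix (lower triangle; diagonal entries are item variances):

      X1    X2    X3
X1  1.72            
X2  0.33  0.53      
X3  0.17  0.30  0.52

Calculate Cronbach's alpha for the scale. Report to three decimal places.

Σσ²ᵢ = 1.72 + 0.53 + 0.52 = 2.77
Sum of off-diagonal covariances = 0.80
total variance = 2.77 + 2 × 0.80 = 4.37
α = (k/(k−1))·(1 − Σσ²ᵢ/total variance) = (3/2)·(1 − 2.77/4.37) = 0.549

α = 0.549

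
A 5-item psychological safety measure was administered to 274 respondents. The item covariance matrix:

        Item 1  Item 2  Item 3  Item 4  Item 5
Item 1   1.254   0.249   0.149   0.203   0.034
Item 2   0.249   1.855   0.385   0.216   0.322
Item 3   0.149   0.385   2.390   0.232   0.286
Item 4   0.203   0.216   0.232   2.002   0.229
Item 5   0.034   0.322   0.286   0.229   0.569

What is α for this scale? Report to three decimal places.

α = 0.454

ΣVar(i) = 1.254 + 1.855 + 2.390 + 2.002 + 0.569 = 8.070
Sum of the distinct covariances = 2.305
Var(T) = 8.070 + 2 × 2.305 = 12.680
α = (k/(k−1))·(1 − ΣVar(i)/Var(T)) = (5/4)·(1 − 8.070/12.680) = 0.454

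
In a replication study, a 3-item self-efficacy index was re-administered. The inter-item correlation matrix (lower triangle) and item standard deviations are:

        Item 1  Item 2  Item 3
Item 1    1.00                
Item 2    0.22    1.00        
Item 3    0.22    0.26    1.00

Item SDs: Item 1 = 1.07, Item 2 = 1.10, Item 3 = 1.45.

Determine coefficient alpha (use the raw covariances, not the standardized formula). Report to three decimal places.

Σσ²ᵢ = 1.07² + 1.10² + 1.45² = 4.4574
Covariances σ_ij = r_ij · s_i · s_j:
  σ(Item 1,Item 2) = 0.22 × 1.07 × 1.10 = 0.2589
  σ(Item 1,Item 3) = 0.22 × 1.07 × 1.45 = 0.3413
  σ(Item 2,Item 3) = 0.26 × 1.10 × 1.45 = 0.4147
σ²_T = Σσ²ᵢ + 2·Σσ_ij = 4.4574 + 2 × 1.0149 = 6.4872
α = (3/2)·(1 − 4.4574/6.4872) = 0.469

α = 0.469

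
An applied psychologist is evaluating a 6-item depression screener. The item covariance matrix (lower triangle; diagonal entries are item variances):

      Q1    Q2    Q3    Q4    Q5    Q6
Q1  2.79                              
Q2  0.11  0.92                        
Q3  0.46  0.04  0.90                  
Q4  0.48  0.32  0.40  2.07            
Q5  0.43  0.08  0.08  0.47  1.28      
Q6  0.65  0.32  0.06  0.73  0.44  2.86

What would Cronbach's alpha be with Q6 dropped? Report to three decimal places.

Remaining items: Q1, Q2, Q3, Q4, Q5 (k = 5).
Σσᵢ² = 2.79 + 0.92 + 0.90 + 2.07 + 1.28 = 7.96
total variance = 7.96 + 2 × 2.87 = 13.70
α (item deleted) = (5/4)·(1 − 7.96/13.70) = 0.524

Cronbach's alpha = 0.524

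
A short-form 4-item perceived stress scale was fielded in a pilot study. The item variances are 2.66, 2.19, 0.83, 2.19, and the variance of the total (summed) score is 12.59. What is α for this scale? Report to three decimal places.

Σσᵢ² = 2.66 + 2.19 + 0.83 + 2.19 = 7.87
α = (k/(k−1))·(1 − Σσᵢ²/σ²_T) = (4/3)·(1 − 7.87/12.59) = 0.500

α = 0.500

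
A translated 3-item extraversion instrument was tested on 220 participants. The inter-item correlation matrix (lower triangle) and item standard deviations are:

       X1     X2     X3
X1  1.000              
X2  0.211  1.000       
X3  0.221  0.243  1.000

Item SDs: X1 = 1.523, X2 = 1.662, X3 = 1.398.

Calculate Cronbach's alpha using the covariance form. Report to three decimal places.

α = 0.463

Σσ²ᵢ = 1.523² + 1.662² + 1.398² = 7.0362
Covariances σ_ij = r_ij · s_i · s_j:
  σ(X1,X2) = 0.211 × 1.523 × 1.662 = 0.5341
  σ(X1,X3) = 0.221 × 1.523 × 1.398 = 0.4705
  σ(X2,X3) = 0.243 × 1.662 × 1.398 = 0.5646
σ²_T = Σσ²ᵢ + 2·Σσ_ij = 7.0362 + 2 × 1.5692 = 10.1746
α = (3/2)·(1 − 7.0362/10.1746) = 0.463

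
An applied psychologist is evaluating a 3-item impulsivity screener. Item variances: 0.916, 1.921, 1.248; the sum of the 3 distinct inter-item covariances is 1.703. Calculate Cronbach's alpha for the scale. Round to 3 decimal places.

α = 0.682

ΣVar(i) = 0.916 + 1.921 + 1.248 = 4.085
Sum of distinct covariances = 1.703
total variance = ΣVar(i) + 2·Σcov = 4.085 + 2 × 1.703 = 7.491
α = (3/2)·(1 − 4.085/7.491) = 0.682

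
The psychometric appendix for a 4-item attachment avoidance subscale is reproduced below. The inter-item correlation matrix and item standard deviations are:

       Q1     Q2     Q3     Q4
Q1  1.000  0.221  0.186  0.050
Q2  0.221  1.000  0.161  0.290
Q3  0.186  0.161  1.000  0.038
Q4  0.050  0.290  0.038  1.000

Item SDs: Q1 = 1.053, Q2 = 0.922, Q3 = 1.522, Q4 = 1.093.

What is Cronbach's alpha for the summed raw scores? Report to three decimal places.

Cronbach's alpha = 0.395

Σσ²ᵢ = 1.053² + 0.922² + 1.522² + 1.093² = 5.4700
Covariances σ_ij = r_ij · s_i · s_j:
  σ(Q1,Q2) = 0.221 × 1.053 × 0.922 = 0.2146
  σ(Q1,Q3) = 0.186 × 1.053 × 1.522 = 0.2981
  σ(Q1,Q4) = 0.050 × 1.053 × 1.093 = 0.0575
  σ(Q2,Q3) = 0.161 × 0.922 × 1.522 = 0.2259
  σ(Q2,Q4) = 0.290 × 0.922 × 1.093 = 0.2922
  σ(Q3,Q4) = 0.038 × 1.522 × 1.093 = 0.0632
σ²_T = Σσ²ᵢ + 2·Σσ_ij = 5.4700 + 2 × 1.1515 = 7.7730
α = (4/3)·(1 − 5.4700/7.7730) = 0.395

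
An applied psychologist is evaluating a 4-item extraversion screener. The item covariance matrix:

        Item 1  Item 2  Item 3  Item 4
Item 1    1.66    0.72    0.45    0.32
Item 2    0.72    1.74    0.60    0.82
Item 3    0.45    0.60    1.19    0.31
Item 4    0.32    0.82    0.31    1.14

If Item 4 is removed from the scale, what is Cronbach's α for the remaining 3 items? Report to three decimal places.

Remaining items: Item 1, Item 2, Item 3 (k = 3).
sum of item variances = 1.66 + 1.74 + 1.19 = 4.59
σ²_total = 4.59 + 2 × 1.77 = 8.13
α (item deleted) = (3/2)·(1 − 4.59/8.13) = 0.653

α = 0.653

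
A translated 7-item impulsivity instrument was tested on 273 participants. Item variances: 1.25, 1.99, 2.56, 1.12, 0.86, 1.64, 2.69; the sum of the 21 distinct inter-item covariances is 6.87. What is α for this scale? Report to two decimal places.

Σσ²ᵢ = 1.25 + 1.99 + 2.56 + 1.12 + 0.86 + 1.64 + 2.69 = 12.11
Sum of distinct covariances = 6.87
Var(T) = Σσ²ᵢ + 2·Σcov = 12.11 + 2 × 6.87 = 25.85
α = (7/6)·(1 − 12.11/25.85) = 0.62

α = 0.62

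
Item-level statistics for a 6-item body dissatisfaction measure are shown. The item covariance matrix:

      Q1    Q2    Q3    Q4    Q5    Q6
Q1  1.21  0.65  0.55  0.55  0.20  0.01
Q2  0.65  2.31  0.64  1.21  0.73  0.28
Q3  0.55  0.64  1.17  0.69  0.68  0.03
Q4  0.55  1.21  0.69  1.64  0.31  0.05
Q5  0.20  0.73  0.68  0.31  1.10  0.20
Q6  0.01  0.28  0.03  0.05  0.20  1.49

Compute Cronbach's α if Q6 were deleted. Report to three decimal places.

Cronbach's α = 0.782

Remaining items: Q1, Q2, Q3, Q4, Q5 (k = 5).
Σσᵢ² = 1.21 + 2.31 + 1.17 + 1.64 + 1.10 = 7.43
σ²_total = 7.43 + 2 × 6.21 = 19.85
α (item deleted) = (5/4)·(1 − 7.43/19.85) = 0.782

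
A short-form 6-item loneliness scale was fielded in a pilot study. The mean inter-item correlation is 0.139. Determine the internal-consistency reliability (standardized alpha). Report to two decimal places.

α = 0.49

Standardized α = k·r̄ / (1 + (k−1)·r̄) = 6 × 0.139 / (1 + 5 × 0.139)
  = 0.8340 / 1.6950 = 0.49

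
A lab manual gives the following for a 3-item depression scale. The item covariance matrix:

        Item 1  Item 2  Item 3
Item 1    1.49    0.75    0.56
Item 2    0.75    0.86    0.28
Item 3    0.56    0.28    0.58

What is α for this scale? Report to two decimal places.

sum of item variances = 1.49 + 0.86 + 0.58 = 2.93
Sum of the distinct covariances = 1.59
Var(T) = 2.93 + 2 × 1.59 = 6.11
α = (k/(k−1))·(1 − sum of item variances/Var(T)) = (3/2)·(1 − 2.93/6.11) = 0.78

α = 0.78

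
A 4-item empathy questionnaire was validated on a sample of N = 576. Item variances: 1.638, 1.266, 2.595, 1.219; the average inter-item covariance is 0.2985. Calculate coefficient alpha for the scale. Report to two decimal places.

α = 0.46

Σσᵢ² = 1.638 + 1.266 + 2.595 + 1.219 = 6.718
Sum of the 6 distinct covariances = 6 × 0.2985 = 1.7910
Var(T) = Σσᵢ² + 2·Σcov = 6.718 + 2 × 1.7910 = 10.3000
α = (4/3)·(1 − 6.718/10.3000) = 0.46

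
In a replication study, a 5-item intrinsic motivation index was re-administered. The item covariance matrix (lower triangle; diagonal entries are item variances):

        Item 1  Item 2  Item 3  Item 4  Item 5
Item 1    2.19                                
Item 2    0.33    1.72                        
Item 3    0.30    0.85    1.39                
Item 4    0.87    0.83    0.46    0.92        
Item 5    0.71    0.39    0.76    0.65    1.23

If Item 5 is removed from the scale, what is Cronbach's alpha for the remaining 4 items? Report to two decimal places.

α = 0.72

Remaining items: Item 1, Item 2, Item 3, Item 4 (k = 4).
Σσᵢ² = 2.19 + 1.72 + 1.39 + 0.92 = 6.22
total variance = 6.22 + 2 × 3.64 = 13.50
α (item deleted) = (4/3)·(1 − 6.22/13.50) = 0.72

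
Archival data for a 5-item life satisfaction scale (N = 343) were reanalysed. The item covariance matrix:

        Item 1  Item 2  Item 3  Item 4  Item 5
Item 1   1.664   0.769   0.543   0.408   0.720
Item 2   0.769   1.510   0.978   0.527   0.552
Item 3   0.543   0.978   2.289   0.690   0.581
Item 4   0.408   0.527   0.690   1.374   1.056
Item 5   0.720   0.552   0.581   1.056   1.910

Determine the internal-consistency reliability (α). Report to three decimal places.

sum of item variances = 1.664 + 1.510 + 2.289 + 1.374 + 1.910 = 8.747
Sum of off-diagonal covariances = 6.824
σ²_total = 8.747 + 2 × 6.824 = 22.395
α = (k/(k−1))·(1 − sum of item variances/σ²_total) = (5/4)·(1 − 8.747/22.395) = 0.762

α = 0.762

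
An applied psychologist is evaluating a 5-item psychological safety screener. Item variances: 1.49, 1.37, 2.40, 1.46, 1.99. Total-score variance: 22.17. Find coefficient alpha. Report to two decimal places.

coefficient alpha = 0.76

Σσ²ᵢ = 1.49 + 1.37 + 2.40 + 1.46 + 1.99 = 8.71
α = (k/(k−1))·(1 − Σσ²ᵢ/total variance) = (5/4)·(1 − 8.71/22.17) = 0.76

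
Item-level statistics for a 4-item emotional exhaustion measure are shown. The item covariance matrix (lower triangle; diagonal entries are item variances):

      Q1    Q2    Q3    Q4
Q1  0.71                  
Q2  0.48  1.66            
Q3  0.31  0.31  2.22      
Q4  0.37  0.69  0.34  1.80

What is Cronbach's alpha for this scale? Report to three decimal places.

Σσᵢ² = 0.71 + 1.66 + 2.22 + 1.80 = 6.39
Sum of off-diagonal covariances = 2.50
σ²_total = 6.39 + 2 × 2.50 = 11.39
α = (k/(k−1))·(1 − Σσᵢ²/σ²_total) = (4/3)·(1 − 6.39/11.39) = 0.585

α = 0.585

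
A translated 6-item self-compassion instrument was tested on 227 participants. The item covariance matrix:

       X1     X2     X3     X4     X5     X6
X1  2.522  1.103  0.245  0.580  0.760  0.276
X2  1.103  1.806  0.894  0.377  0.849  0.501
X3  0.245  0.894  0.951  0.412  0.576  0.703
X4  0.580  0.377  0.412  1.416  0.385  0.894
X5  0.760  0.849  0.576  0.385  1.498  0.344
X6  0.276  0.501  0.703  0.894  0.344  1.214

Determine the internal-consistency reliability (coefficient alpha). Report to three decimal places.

α = 0.785

sum of item variances = 2.522 + 1.806 + 0.951 + 1.416 + 1.498 + 1.214 = 9.407
Σ_{i<j} σ_ij = 8.899
total variance = 9.407 + 2 × 8.899 = 27.205
α = (k/(k−1))·(1 − sum of item variances/total variance) = (6/5)·(1 − 9.407/27.205) = 0.785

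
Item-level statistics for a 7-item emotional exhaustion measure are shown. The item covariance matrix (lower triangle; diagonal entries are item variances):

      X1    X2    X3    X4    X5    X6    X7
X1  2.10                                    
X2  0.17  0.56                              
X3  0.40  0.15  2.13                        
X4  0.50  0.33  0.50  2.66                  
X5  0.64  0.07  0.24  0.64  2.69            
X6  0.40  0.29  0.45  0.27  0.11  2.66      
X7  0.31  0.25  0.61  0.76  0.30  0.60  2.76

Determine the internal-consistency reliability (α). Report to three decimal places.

α = 0.591

Σσᵢ² = 2.10 + 0.56 + 2.13 + 2.66 + 2.69 + 2.66 + 2.76 = 15.56
Sum of the distinct covariances = 7.99
σ²_total = 15.56 + 2 × 7.99 = 31.54
α = (k/(k−1))·(1 − Σσᵢ²/σ²_total) = (7/6)·(1 − 15.56/31.54) = 0.591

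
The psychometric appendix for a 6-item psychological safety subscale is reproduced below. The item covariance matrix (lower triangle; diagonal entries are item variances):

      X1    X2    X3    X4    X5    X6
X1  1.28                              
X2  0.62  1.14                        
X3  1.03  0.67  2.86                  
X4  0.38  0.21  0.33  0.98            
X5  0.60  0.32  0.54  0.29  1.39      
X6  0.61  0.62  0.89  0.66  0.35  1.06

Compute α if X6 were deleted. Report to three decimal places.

α = 0.708

Remaining items: X1, X2, X3, X4, X5 (k = 5).
Σσᵢ² = 1.28 + 1.14 + 2.86 + 0.98 + 1.39 = 7.65
σ²_total = 7.65 + 2 × 4.99 = 17.63
α (item deleted) = (5/4)·(1 − 7.65/17.63) = 0.708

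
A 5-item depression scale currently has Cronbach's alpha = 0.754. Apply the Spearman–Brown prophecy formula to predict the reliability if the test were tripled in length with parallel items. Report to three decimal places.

predicted reliability = 0.902

Length factor m = 3
α' = m·α / (1 + (m−1)·α)
   = 3 × 0.754 / (1 + (3 − 1) × 0.754)
   = 2.2620 / 2.5080 = 0.902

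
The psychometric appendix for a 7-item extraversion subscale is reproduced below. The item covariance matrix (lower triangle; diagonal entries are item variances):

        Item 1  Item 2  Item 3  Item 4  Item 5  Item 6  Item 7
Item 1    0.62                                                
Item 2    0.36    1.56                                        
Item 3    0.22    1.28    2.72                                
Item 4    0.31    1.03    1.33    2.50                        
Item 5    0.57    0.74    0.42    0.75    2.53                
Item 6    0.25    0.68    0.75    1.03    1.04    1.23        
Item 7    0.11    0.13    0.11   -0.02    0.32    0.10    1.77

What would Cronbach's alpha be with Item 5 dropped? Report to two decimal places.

Cronbach's alpha = 0.72

Remaining items: Item 1, Item 2, Item 3, Item 4, Item 6, Item 7 (k = 6).
sum of item variances = 0.62 + 1.56 + 2.72 + 2.50 + 1.23 + 1.77 = 10.40
Var(T) = 10.40 + 2 × 7.67 = 25.74
α (item deleted) = (6/5)·(1 − 10.40/25.74) = 0.72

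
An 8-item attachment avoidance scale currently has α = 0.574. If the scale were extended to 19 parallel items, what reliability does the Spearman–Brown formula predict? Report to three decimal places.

predicted reliability = 0.762

Length factor m = 19/8 = 2.3750
α' = m·α / (1 + (m−1)·α)
   = 19/8 × 0.574 / (1 + (19/8 − 1) × 0.574)
   = 1.3632 / 1.7893 = 0.762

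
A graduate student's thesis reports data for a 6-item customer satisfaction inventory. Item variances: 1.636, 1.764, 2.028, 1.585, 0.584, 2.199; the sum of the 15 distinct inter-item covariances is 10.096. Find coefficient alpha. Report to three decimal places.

sum of item variances = 1.636 + 1.764 + 2.028 + 1.585 + 0.584 + 2.199 = 9.796
Sum of distinct covariances = 10.096
σ²_T = sum of item variances + 2·Σcov = 9.796 + 2 × 10.096 = 29.988
α = (6/5)·(1 − 9.796/29.988) = 0.808

α = 0.808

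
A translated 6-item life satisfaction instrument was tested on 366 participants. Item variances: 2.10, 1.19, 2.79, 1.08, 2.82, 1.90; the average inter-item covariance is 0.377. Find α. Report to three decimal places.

α = 0.585

Σσ²ᵢ = 2.10 + 1.19 + 2.79 + 1.08 + 2.82 + 1.90 = 11.88
Sum of the 15 distinct covariances = 15 × 0.377 = 5.655
Var(T) = Σσ²ᵢ + 2·Σcov = 11.88 + 2 × 5.655 = 23.190
α = (6/5)·(1 − 11.88/23.190) = 0.585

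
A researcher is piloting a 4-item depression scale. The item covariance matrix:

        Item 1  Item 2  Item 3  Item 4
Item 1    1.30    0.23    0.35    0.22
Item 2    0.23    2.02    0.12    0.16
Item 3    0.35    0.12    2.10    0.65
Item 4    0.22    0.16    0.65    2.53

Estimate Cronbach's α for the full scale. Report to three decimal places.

Σσ²ᵢ = 1.30 + 2.02 + 2.10 + 2.53 = 7.95
Sum of off-diagonal covariances = 1.73
Var(T) = 7.95 + 2 × 1.73 = 11.41
α = (k/(k−1))·(1 − Σσ²ᵢ/Var(T)) = (4/3)·(1 − 7.95/11.41) = 0.404

α = 0.404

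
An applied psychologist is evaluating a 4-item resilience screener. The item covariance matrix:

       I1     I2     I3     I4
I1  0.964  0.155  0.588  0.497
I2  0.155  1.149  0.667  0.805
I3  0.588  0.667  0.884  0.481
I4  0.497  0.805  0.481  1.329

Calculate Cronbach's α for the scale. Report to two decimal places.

α = 0.79

ΣVar(i) = 0.964 + 1.149 + 0.884 + 1.329 = 4.326
Sum of off-diagonal covariances = 3.193
total variance = 4.326 + 2 × 3.193 = 10.712
α = (k/(k−1))·(1 − ΣVar(i)/total variance) = (4/3)·(1 − 4.326/10.712) = 0.79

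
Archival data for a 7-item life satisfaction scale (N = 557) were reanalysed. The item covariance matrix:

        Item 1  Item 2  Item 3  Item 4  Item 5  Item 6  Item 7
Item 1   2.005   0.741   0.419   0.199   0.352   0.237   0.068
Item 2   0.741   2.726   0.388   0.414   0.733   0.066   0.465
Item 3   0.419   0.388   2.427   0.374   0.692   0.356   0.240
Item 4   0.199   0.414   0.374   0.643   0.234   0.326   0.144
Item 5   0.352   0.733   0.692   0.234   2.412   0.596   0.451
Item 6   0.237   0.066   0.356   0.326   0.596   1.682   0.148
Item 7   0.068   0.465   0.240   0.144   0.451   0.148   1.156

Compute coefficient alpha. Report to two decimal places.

coefficient alpha = 0.63

ΣVar(i) = 2.005 + 2.726 + 2.427 + 0.643 + 2.412 + 1.682 + 1.156 = 13.051
Σ_{i<j} σ_ij = 7.643
σ²_T = 13.051 + 2 × 7.643 = 28.337
α = (k/(k−1))·(1 − ΣVar(i)/σ²_T) = (7/6)·(1 − 13.051/28.337) = 0.63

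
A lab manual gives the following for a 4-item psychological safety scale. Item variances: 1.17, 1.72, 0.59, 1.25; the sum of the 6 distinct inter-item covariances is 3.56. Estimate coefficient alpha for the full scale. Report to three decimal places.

α = 0.801

Σσᵢ² = 1.17 + 1.72 + 0.59 + 1.25 = 4.73
Sum of distinct covariances = 3.56
Var(T) = Σσᵢ² + 2·Σcov = 4.73 + 2 × 3.56 = 11.85
α = (4/3)·(1 − 4.73/11.85) = 0.801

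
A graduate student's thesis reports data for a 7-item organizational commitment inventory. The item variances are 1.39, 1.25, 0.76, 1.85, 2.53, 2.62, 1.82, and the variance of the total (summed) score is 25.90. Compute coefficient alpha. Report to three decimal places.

coefficient alpha = 0.616

ΣVar(i) = 1.39 + 1.25 + 0.76 + 1.85 + 2.53 + 2.62 + 1.82 = 12.22
α = (k/(k−1))·(1 − ΣVar(i)/total variance) = (7/6)·(1 − 12.22/25.90) = 0.616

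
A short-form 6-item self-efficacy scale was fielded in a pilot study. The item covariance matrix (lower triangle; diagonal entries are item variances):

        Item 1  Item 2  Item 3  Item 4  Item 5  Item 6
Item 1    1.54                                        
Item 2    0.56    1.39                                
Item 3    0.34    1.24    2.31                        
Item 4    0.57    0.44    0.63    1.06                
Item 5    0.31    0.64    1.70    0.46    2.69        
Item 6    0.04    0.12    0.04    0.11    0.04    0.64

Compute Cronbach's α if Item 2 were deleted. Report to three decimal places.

α = 0.634

Remaining items: Item 1, Item 3, Item 4, Item 5, Item 6 (k = 5).
sum of item variances = 1.54 + 2.31 + 1.06 + 2.69 + 0.64 = 8.24
σ²_T = 8.24 + 2 × 4.24 = 16.72
α (item deleted) = (5/4)·(1 − 8.24/16.72) = 0.634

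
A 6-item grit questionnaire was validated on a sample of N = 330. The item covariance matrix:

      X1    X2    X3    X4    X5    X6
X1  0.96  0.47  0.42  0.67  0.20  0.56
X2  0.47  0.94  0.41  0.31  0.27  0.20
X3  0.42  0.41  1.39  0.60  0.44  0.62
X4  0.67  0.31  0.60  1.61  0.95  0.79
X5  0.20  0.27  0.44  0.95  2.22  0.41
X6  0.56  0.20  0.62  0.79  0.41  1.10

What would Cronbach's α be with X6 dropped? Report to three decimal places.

α = 0.714

Remaining items: X1, X2, X3, X4, X5 (k = 5).
ΣVar(i) = 0.96 + 0.94 + 1.39 + 1.61 + 2.22 = 7.12
total variance = 7.12 + 2 × 4.74 = 16.60
α (item deleted) = (5/4)·(1 − 7.12/16.60) = 0.714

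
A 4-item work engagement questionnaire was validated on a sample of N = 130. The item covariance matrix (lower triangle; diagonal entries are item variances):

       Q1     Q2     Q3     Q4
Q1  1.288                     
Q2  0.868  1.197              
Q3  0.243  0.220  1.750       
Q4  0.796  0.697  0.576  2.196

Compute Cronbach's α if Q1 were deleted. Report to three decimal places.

Remaining items: Q2, Q3, Q4 (k = 3).
ΣVar(i) = 1.197 + 1.750 + 2.196 = 5.143
Var(T) = 5.143 + 2 × 1.493 = 8.129
α (item deleted) = (3/2)·(1 − 5.143/8.129) = 0.551

Cronbach's α = 0.551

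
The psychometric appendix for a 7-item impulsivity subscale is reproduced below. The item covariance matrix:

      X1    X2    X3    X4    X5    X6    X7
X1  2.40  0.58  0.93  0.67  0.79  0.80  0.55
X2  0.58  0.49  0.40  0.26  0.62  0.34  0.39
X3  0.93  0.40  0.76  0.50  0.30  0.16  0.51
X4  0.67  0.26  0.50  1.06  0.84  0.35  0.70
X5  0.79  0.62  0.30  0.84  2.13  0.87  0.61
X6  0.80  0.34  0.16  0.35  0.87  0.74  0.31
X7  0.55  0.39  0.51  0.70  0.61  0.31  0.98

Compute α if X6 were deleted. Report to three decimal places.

Remaining items: X1, X2, X3, X4, X5, X7 (k = 6).
ΣVar(i) = 2.40 + 0.49 + 0.76 + 1.06 + 2.13 + 0.98 = 7.82
total variance = 7.82 + 2 × 8.65 = 25.12
α (item deleted) = (6/5)·(1 − 7.82/25.12) = 0.826

α = 0.826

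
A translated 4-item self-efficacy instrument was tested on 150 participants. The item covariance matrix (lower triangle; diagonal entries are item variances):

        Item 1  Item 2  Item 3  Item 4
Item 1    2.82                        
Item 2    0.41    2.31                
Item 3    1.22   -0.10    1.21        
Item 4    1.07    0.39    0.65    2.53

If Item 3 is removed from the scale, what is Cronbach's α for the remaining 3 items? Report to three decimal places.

Remaining items: Item 1, Item 2, Item 4 (k = 3).
Σσ²ᵢ = 2.82 + 2.31 + 2.53 = 7.66
σ²_total = 7.66 + 2 × 1.87 = 11.40
α (item deleted) = (3/2)·(1 − 7.66/11.40) = 0.492

Cronbach's α = 0.492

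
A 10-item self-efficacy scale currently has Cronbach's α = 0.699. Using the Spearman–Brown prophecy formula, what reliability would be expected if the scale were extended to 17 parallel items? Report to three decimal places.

Length factor m = 17/10 = 1.7000
α' = m·α / (1 + (m−1)·α)
   = 17/10 × 0.699 / (1 + (17/10 − 1) × 0.699)
   = 1.1883 / 1.4893 = 0.798

predicted reliability = 0.798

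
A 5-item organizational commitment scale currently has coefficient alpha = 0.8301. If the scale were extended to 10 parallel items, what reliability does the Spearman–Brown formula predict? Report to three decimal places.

predicted reliability = 0.907

Length factor m = 10/5 = 2.0000
α' = m·α / (1 + (m−1)·α)
   = 10/5 × 0.8301 / (1 + (10/5 − 1) × 0.8301)
   = 1.6602 / 1.8301 = 0.907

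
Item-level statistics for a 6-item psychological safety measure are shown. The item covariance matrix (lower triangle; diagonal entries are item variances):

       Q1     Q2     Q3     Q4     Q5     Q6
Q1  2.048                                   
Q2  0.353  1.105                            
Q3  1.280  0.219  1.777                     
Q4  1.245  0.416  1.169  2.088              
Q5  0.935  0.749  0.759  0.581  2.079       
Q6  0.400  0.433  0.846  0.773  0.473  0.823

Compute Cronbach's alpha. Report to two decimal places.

Cronbach's alpha = 0.82

ΣVar(i) = 2.048 + 1.105 + 1.777 + 2.088 + 2.079 + 0.823 = 9.920
Sum of off-diagonal covariances = 10.631
σ²_T = 9.920 + 2 × 10.631 = 31.182
α = (k/(k−1))·(1 − ΣVar(i)/σ²_T) = (6/5)·(1 − 9.920/31.182) = 0.82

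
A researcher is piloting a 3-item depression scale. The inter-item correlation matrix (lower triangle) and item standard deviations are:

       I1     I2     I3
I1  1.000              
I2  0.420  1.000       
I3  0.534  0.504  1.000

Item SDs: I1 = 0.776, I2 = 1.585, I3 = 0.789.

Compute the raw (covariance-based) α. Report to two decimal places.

Σσ²ᵢ = 0.776² + 1.585² + 0.789² = 3.7369
Covariances σ_ij = r_ij · s_i · s_j:
  σ(I1,I2) = 0.420 × 0.776 × 1.585 = 0.5166
  σ(I1,I3) = 0.534 × 0.776 × 0.789 = 0.3269
  σ(I2,I3) = 0.504 × 1.585 × 0.789 = 0.6303
σ²_T = Σσ²ᵢ + 2·Σσ_ij = 3.7369 + 2 × 1.4738 = 6.6845
α = (3/2)·(1 − 3.7369/6.6845) = 0.66

α = 0.66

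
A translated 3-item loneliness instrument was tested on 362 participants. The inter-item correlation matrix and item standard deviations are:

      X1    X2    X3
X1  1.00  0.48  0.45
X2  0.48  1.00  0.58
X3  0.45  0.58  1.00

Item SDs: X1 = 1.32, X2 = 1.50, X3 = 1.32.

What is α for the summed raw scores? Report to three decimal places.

Σσ²ᵢ = 1.32² + 1.50² + 1.32² = 5.7348
Covariances σ_ij = r_ij · s_i · s_j:
  σ(X1,X2) = 0.48 × 1.32 × 1.50 = 0.9504
  σ(X1,X3) = 0.45 × 1.32 × 1.32 = 0.7841
  σ(X2,X3) = 0.58 × 1.50 × 1.32 = 1.1484
σ²_T = Σσ²ᵢ + 2·Σσ_ij = 5.7348 + 2 × 2.8829 = 11.5006
α = (3/2)·(1 − 5.7348/11.5006) = 0.752

α = 0.752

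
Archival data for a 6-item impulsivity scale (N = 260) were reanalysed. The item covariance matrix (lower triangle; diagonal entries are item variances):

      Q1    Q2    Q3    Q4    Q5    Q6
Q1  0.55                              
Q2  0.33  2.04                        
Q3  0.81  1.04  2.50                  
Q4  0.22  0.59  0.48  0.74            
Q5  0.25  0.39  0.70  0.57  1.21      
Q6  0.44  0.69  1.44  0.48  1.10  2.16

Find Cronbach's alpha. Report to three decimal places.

ΣVar(i) = 0.55 + 2.04 + 2.50 + 0.74 + 1.21 + 2.16 = 9.20
Sum of off-diagonal covariances = 9.53
σ²_T = 9.20 + 2 × 9.53 = 28.26
α = (k/(k−1))·(1 − ΣVar(i)/σ²_T) = (6/5)·(1 − 9.20/28.26) = 0.809

Cronbach's alpha = 0.809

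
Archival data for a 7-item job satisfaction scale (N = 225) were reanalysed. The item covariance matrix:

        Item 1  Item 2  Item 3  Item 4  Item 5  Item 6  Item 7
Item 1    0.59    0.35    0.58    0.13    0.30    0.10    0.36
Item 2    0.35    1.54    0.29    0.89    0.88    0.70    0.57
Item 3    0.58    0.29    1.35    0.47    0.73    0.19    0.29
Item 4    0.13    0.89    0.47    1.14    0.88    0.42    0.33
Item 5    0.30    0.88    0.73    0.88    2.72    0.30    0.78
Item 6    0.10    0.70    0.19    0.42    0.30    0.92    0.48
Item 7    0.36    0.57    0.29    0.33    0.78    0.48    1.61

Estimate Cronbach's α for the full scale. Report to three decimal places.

sum of item variances = 0.59 + 1.54 + 1.35 + 1.14 + 2.72 + 0.92 + 1.61 = 9.87
Sum of off-diagonal covariances = 10.02
Var(T) = 9.87 + 2 × 10.02 = 29.91
α = (k/(k−1))·(1 − sum of item variances/Var(T)) = (7/6)·(1 − 9.87/29.91) = 0.782

Cronbach's α = 0.782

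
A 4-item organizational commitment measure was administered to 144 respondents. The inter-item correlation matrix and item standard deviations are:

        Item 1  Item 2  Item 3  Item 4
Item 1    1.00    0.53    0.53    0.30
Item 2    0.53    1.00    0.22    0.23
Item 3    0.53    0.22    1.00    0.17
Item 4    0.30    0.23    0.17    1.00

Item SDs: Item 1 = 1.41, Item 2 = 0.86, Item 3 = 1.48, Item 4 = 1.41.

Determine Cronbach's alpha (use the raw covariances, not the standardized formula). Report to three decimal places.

Σσ²ᵢ = 1.41² + 0.86² + 1.48² + 1.41² = 6.9062
Covariances σ_ij = r_ij · s_i · s_j:
  σ(Item 1,Item 2) = 0.53 × 1.41 × 0.86 = 0.6427
  σ(Item 1,Item 3) = 0.53 × 1.41 × 1.48 = 1.1060
  σ(Item 1,Item 4) = 0.30 × 1.41 × 1.41 = 0.5964
  σ(Item 2,Item 3) = 0.22 × 0.86 × 1.48 = 0.2800
  σ(Item 2,Item 4) = 0.23 × 0.86 × 1.41 = 0.2789
  σ(Item 3,Item 4) = 0.17 × 1.48 × 1.41 = 0.3548
σ²_T = Σσ²ᵢ + 2·Σσ_ij = 6.9062 + 2 × 3.2588 = 13.4238
α = (4/3)·(1 − 6.9062/13.4238) = 0.647

α = 0.647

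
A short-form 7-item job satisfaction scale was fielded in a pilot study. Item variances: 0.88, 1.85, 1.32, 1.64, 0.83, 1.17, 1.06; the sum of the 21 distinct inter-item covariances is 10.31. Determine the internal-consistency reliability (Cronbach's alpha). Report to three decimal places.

Cronbach's alpha = 0.819

Σσᵢ² = 0.88 + 1.85 + 1.32 + 1.64 + 0.83 + 1.17 + 1.06 = 8.75
Sum of distinct covariances = 10.31
σ²_total = Σσᵢ² + 2·Σcov = 8.75 + 2 × 10.31 = 29.37
α = (7/6)·(1 − 8.75/29.37) = 0.819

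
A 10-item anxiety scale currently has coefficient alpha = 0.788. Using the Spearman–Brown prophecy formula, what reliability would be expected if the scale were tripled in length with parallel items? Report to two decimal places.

predicted reliability = 0.92

Length factor m = 3
α' = m·α / (1 + (m−1)·α)
   = 3 × 0.788 / (1 + (3 − 1) × 0.788)
   = 2.3640 / 2.5760 = 0.92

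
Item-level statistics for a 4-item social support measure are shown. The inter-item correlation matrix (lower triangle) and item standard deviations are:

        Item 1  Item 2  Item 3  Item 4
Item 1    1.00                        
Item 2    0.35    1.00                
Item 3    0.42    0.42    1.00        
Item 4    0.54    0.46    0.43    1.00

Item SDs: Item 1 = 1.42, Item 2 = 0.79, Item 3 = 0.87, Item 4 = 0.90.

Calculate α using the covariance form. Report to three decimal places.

α = 0.731

Σσ²ᵢ = 1.42² + 0.79² + 0.87² + 0.90² = 4.2074
Covariances σ_ij = r_ij · s_i · s_j:
  σ(Item 1,Item 2) = 0.35 × 1.42 × 0.79 = 0.3926
  σ(Item 1,Item 3) = 0.42 × 1.42 × 0.87 = 0.5189
  σ(Item 1,Item 4) = 0.54 × 1.42 × 0.90 = 0.6901
  σ(Item 2,Item 3) = 0.42 × 0.79 × 0.87 = 0.2887
  σ(Item 2,Item 4) = 0.46 × 0.79 × 0.90 = 0.3271
  σ(Item 3,Item 4) = 0.43 × 0.87 × 0.90 = 0.3367
σ²_T = Σσ²ᵢ + 2·Σσ_ij = 4.2074 + 2 × 2.5541 = 9.3156
α = (4/3)·(1 − 4.2074/9.3156) = 0.731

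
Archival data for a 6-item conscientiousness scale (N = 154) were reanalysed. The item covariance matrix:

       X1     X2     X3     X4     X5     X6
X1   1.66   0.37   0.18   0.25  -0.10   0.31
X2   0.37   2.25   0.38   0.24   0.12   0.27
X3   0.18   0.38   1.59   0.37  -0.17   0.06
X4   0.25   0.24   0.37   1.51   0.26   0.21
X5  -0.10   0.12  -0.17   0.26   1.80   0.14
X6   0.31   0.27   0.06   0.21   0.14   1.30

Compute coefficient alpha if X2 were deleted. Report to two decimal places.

Remaining items: X1, X3, X4, X5, X6 (k = 5).
Σσ²ᵢ = 1.66 + 1.59 + 1.51 + 1.80 + 1.30 = 7.86
Var(T) = 7.86 + 2 × 1.51 = 10.88
α (item deleted) = (5/4)·(1 − 7.86/10.88) = 0.35

coefficient alpha = 0.35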